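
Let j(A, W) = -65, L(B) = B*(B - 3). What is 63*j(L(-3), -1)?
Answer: -4095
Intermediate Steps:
L(B) = B*(-3 + B)
63*j(L(-3), -1) = 63*(-65) = -4095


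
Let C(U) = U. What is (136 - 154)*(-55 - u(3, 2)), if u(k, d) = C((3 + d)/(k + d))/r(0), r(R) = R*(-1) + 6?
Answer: 993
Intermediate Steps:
r(R) = 6 - R (r(R) = -R + 6 = 6 - R)
u(k, d) = (3 + d)/(6*(d + k)) (u(k, d) = ((3 + d)/(k + d))/(6 - 1*0) = ((3 + d)/(d + k))/(6 + 0) = ((3 + d)/(d + k))/6 = ((3 + d)/(d + k))*(1/6) = (3 + d)/(6*(d + k)))
(136 - 154)*(-55 - u(3, 2)) = (136 - 154)*(-55 - (3 + 2)/(6*(2 + 3))) = -18*(-55 - 5/(6*5)) = -18*(-55 - 1*1/6) = -18*(-55 - 1/6) = -18*(-331/6) = 993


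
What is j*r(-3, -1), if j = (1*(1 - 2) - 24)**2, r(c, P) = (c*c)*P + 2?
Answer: -4375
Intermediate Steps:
r(c, P) = 2 + P*c**2 (r(c, P) = c**2*P + 2 = P*c**2 + 2 = 2 + P*c**2)
j = 625 (j = (1*(-1) - 24)**2 = (-1 - 24)**2 = (-25)**2 = 625)
j*r(-3, -1) = 625*(2 - 1*(-3)**2) = 625*(2 - 1*9) = 625*(2 - 9) = 625*(-7) = -4375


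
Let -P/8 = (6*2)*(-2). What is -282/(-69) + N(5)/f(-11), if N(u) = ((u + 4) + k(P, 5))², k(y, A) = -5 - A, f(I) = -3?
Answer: 259/69 ≈ 3.7536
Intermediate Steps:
P = 192 (P = -8*6*2*(-2) = -96*(-2) = -8*(-24) = 192)
N(u) = (-6 + u)² (N(u) = ((u + 4) + (-5 - 1*5))² = ((4 + u) + (-5 - 5))² = ((4 + u) - 10)² = (-6 + u)²)
-282/(-69) + N(5)/f(-11) = -282/(-69) + (-6 + 5)²/(-3) = -282*(-1/69) + (-1)²*(-⅓) = 94/23 + 1*(-⅓) = 94/23 - ⅓ = 259/69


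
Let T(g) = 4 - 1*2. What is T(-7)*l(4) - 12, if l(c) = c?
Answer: -4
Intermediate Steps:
T(g) = 2 (T(g) = 4 - 2 = 2)
T(-7)*l(4) - 12 = 2*4 - 12 = 8 - 12 = -4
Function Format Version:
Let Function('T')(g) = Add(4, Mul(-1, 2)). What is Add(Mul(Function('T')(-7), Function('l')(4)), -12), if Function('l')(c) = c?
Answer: -4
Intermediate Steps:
Function('T')(g) = 2 (Function('T')(g) = Add(4, -2) = 2)
Add(Mul(Function('T')(-7), Function('l')(4)), -12) = Add(Mul(2, 4), -12) = Add(8, -12) = -4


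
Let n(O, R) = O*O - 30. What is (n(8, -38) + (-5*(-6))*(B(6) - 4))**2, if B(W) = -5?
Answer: 55696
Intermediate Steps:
n(O, R) = -30 + O**2 (n(O, R) = O**2 - 30 = -30 + O**2)
(n(8, -38) + (-5*(-6))*(B(6) - 4))**2 = ((-30 + 8**2) + (-5*(-6))*(-5 - 4))**2 = ((-30 + 64) + 30*(-9))**2 = (34 - 270)**2 = (-236)**2 = 55696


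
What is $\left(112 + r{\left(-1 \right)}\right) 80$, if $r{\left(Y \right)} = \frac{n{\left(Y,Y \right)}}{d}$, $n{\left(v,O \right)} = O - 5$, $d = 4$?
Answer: $8840$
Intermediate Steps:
$n{\left(v,O \right)} = -5 + O$ ($n{\left(v,O \right)} = O - 5 = -5 + O$)
$r{\left(Y \right)} = - \frac{5}{4} + \frac{Y}{4}$ ($r{\left(Y \right)} = \frac{-5 + Y}{4} = \left(-5 + Y\right) \frac{1}{4} = - \frac{5}{4} + \frac{Y}{4}$)
$\left(112 + r{\left(-1 \right)}\right) 80 = \left(112 + \left(- \frac{5}{4} + \frac{1}{4} \left(-1\right)\right)\right) 80 = \left(112 - \frac{3}{2}\right) 80 = \frac{221}{2} \cdot 80 = 8840$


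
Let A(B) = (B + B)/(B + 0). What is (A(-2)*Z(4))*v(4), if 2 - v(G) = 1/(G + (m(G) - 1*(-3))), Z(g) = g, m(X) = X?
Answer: 168/11 ≈ 15.273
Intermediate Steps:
A(B) = 2 (A(B) = (2*B)/B = 2)
v(G) = 2 - 1/(3 + 2*G) (v(G) = 2 - 1/(G + (G - 1*(-3))) = 2 - 1/(G + (G + 3)) = 2 - 1/(G + (3 + G)) = 2 - 1/(3 + 2*G))
(A(-2)*Z(4))*v(4) = (2*4)*((5 + 4*4)/(3 + 2*4)) = 8*((5 + 16)/(3 + 8)) = 8*(21/11) = 168/11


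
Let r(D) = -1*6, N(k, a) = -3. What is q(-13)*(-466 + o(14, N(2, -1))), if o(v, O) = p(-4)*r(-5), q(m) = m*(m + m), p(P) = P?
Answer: -149396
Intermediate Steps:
r(D) = -6
q(m) = 2*m² (q(m) = m*(2*m) = 2*m²)
o(v, O) = 24 (o(v, O) = -4*(-6) = 24)
q(-13)*(-466 + o(14, N(2, -1))) = (2*(-13)²)*(-466 + 24) = (2*169)*(-442) = 338*(-442) = -149396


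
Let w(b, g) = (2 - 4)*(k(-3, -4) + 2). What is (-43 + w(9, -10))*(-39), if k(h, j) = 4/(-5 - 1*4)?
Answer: 5395/3 ≈ 1798.3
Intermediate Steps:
k(h, j) = -4/9 (k(h, j) = 4/(-5 - 4) = 4/(-9) = 4*(-⅑) = -4/9)
w(b, g) = -28/9 (w(b, g) = (2 - 4)*(-4/9 + 2) = -2*14/9 = -28/9)
(-43 + w(9, -10))*(-39) = (-43 - 28/9)*(-39) = -415/9*(-39) = 5395/3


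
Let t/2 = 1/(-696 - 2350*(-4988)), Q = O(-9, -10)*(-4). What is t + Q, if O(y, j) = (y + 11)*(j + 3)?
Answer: 425416545/7596724 ≈ 56.000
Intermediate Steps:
O(y, j) = (3 + j)*(11 + y) (O(y, j) = (11 + y)*(3 + j) = (3 + j)*(11 + y))
Q = 56 (Q = (33 + 3*(-9) + 11*(-10) - 10*(-9))*(-4) = (33 - 27 - 110 + 90)*(-4) = -14*(-4) = 56)
t = 1/7596724 (t = 2*(1/(-696 - 2350*(-4988))) = 2*(-1/4988/(-3046)) = 2*(-1/3046*(-1/4988)) = 2*(1/15193448) = 1/7596724 ≈ 1.3164e-7)
t + Q = 1/7596724 + 56 = 425416545/7596724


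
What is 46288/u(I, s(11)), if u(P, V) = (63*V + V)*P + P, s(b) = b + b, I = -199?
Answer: -46288/280391 ≈ -0.16508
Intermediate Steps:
s(b) = 2*b
u(P, V) = P + 64*P*V (u(P, V) = (64*V)*P + P = 64*P*V + P = P + 64*P*V)
46288/u(I, s(11)) = 46288/((-199*(1 + 64*(2*11)))) = 46288/((-199*(1 + 64*22))) = 46288/((-199*(1 + 1408))) = 46288/((-199*1409)) = 46288/(-280391) = 46288*(-1/280391) = -46288/280391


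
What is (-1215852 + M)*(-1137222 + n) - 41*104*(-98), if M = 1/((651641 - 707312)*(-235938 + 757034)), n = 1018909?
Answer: 4173123175541199966281/29009935416 ≈ 1.4385e+11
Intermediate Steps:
M = -1/29009935416 (M = 1/(-55671*521096) = 1/(-29009935416) = -1/29009935416 ≈ -3.4471e-11)
(-1215852 + M)*(-1137222 + n) - 41*104*(-98) = (-1215852 - 1/29009935416)*(-1137222 + 1018909) - 41*104*(-98) = -35271787995414433/29009935416*(-118313) - 4264*(-98) = 4173111053101467811529/29009935416 + 417872 = 4173123175541199966281/29009935416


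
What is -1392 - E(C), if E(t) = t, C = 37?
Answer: -1429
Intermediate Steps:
-1392 - E(C) = -1392 - 1*37 = -1392 - 37 = -1429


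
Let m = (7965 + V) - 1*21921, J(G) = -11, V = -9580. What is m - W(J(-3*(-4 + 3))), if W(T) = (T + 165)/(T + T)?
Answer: -23529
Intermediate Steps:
W(T) = (165 + T)/(2*T) (W(T) = (165 + T)/((2*T)) = (165 + T)*(1/(2*T)) = (165 + T)/(2*T))
m = -23536 (m = (7965 - 9580) - 1*21921 = -1615 - 21921 = -23536)
m - W(J(-3*(-4 + 3))) = -23536 - (165 - 11)/(2*(-11)) = -23536 - (-1)*154/(2*11) = -23536 - 1*(-7) = -23536 + 7 = -23529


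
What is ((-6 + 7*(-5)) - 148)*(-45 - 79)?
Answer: 23436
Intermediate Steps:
((-6 + 7*(-5)) - 148)*(-45 - 79) = ((-6 - 35) - 148)*(-124) = (-41 - 148)*(-124) = -189*(-124) = 23436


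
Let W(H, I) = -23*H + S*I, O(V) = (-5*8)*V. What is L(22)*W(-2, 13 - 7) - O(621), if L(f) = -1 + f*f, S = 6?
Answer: 64446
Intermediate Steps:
O(V) = -40*V
W(H, I) = -23*H + 6*I
L(f) = -1 + f²
L(22)*W(-2, 13 - 7) - O(621) = (-1 + 22²)*(-23*(-2) + 6*(13 - 7)) - (-40)*621 = (-1 + 484)*(46 + 6*6) - 1*(-24840) = 483*(46 + 36) + 24840 = 483*82 + 24840 = 39606 + 24840 = 64446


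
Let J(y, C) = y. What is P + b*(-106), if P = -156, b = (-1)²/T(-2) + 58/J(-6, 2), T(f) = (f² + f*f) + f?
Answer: 851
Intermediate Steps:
T(f) = f + 2*f² (T(f) = (f² + f²) + f = 2*f² + f = f + 2*f²)
b = -19/2 (b = (-1)²/((-2*(1 + 2*(-2)))) + 58/(-6) = 1/(-2*(1 - 4)) + 58*(-⅙) = 1/(-2*(-3)) - 29/3 = 1/6 - 29/3 = 1*(⅙) - 29/3 = ⅙ - 29/3 = -19/2 ≈ -9.5000)
P + b*(-106) = -156 - 19/2*(-106) = -156 + 1007 = 851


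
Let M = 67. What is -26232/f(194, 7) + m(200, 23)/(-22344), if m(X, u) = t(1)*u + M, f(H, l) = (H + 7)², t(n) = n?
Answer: -32764661/50151108 ≈ -0.65332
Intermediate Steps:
f(H, l) = (7 + H)²
m(X, u) = 67 + u (m(X, u) = 1*u + 67 = u + 67 = 67 + u)
-26232/f(194, 7) + m(200, 23)/(-22344) = -26232/(7 + 194)² + (67 + 23)/(-22344) = -26232/(201²) + 90*(-1/22344) = -26232/40401 - 15/3724 = -26232*1/40401 - 15/3724 = -8744/13467 - 15/3724 = -32764661/50151108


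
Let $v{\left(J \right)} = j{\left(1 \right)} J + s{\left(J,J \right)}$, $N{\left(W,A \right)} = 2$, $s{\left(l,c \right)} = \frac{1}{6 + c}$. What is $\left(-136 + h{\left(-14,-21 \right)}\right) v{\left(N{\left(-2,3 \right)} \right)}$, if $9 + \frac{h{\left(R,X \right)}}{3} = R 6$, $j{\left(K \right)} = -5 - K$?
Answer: $\frac{39425}{8} \approx 4928.1$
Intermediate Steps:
$h{\left(R,X \right)} = -27 + 18 R$ ($h{\left(R,X \right)} = -27 + 3 R 6 = -27 + 3 \cdot 6 R = -27 + 18 R$)
$v{\left(J \right)} = \frac{1}{6 + J} - 6 J$ ($v{\left(J \right)} = \left(-5 - 1\right) J + \frac{1}{6 + J} = - 6 J + \frac{1}{6 + J} = \frac{1}{6 + J} - 6 J$)
$\left(-136 + h{\left(-14,-21 \right)}\right) v{\left(N{\left(-2,3 \right)} \right)} = \left(-136 + \left(-27 + 18 \left(-14\right)\right)\right) \frac{1 - 12 \left(6 + 2\right)}{6 + 2} = \left(-136 - 279\right) \frac{1 - 12 \cdot 8}{8} = \left(-136 - 279\right) \frac{1 - 96}{8} = - 415 \cdot \frac{1}{8} \left(-95\right) = \left(-415\right) \left(- \frac{95}{8}\right) = \frac{39425}{8}$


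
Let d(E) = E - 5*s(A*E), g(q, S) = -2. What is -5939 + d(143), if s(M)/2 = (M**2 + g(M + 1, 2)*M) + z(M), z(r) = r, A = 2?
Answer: -820896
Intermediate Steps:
s(M) = -2*M + 2*M**2 (s(M) = 2*((M**2 - 2*M) + M) = 2*(M**2 - M) = -2*M + 2*M**2)
d(E) = E - 20*E*(-1 + 2*E) (d(E) = E - 10*2*E*(-1 + 2*E) = E - 20*E*(-1 + 2*E))
-5939 + d(143) = -5939 + 143*(21 - 40*143) = -5939 + 143*(21 - 5720) = -5939 + 143*(-5699) = -5939 - 814957 = -820896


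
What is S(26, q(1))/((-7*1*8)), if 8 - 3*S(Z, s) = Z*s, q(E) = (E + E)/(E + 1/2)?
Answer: 10/63 ≈ 0.15873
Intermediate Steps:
q(E) = 2*E/(½ + E) (q(E) = (2*E)/(E + ½) = (2*E)/(½ + E) = 2*E/(½ + E))
S(Z, s) = 8/3 - Z*s/3
S(26, q(1))/((-7*1*8)) = (8/3 - ⅓*26*4*1/(1 + 2*1))/((-7*1*8)) = (8/3 - ⅓*26*4*1/(1 + 2))/((-7*8)) = (8/3 - ⅓*26*4*1/3)/(-56) = (8/3 - ⅓*26*4*1*(⅓))*(-1/56) = (8/3 - ⅓*26*4/3)*(-1/56) = (8/3 - 104/9)*(-1/56) = -80/9*(-1/56) = 10/63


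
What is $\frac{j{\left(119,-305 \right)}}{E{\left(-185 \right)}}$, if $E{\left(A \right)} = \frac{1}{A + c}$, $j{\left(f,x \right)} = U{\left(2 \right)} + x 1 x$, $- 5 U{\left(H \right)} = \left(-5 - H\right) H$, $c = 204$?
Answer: $\frac{8837641}{5} \approx 1.7675 \cdot 10^{6}$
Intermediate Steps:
$U{\left(H \right)} = - \frac{H \left(-5 - H\right)}{5}$ ($U{\left(H \right)} = - \frac{\left(-5 - H\right) H}{5} = - \frac{H \left(-5 - H\right)}{5}$)
$j{\left(f,x \right)} = \frac{14}{5} + x^{2}$ ($j{\left(f,x \right)} = \frac{1}{5} \cdot 2 \left(5 + 2\right) + x 1 x = \frac{1}{5} \cdot 2 \cdot 7 + x x = \frac{14}{5} + x^{2}$)
$E{\left(A \right)} = \frac{1}{204 + A}$ ($E{\left(A \right)} = \frac{1}{A + 204} = \frac{1}{204 + A}$)
$\frac{j{\left(119,-305 \right)}}{E{\left(-185 \right)}} = \frac{\frac{14}{5} + \left(-305\right)^{2}}{\frac{1}{204 - 185}} = \frac{\frac{14}{5} + 93025}{\frac{1}{19}} = \frac{465139 \frac{1}{\frac{1}{19}}}{5} = \frac{465139}{5} \cdot 19 = \frac{8837641}{5}$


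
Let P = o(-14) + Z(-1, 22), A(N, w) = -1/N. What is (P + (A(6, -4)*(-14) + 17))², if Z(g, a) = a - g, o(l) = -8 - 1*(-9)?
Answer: 16900/9 ≈ 1877.8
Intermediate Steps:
o(l) = 1 (o(l) = -8 + 9 = 1)
P = 24 (P = 1 + (22 - 1*(-1)) = 1 + (22 + 1) = 1 + 23 = 24)
(P + (A(6, -4)*(-14) + 17))² = (24 + (-1/6*(-14) + 17))² = (24 + (-1*⅙*(-14) + 17))² = (24 + (-⅙*(-14) + 17))² = (24 + (7/3 + 17))² = (24 + 58/3)² = (130/3)² = 16900/9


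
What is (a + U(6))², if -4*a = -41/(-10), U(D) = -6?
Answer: 78961/1600 ≈ 49.351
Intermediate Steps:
a = -41/40 (a = -(-41)/(4*(-10)) = -(-41)*(-1)/(4*10) = -¼*41/10 = -41/40 ≈ -1.0250)
(a + U(6))² = (-41/40 - 6)² = (-281/40)² = 78961/1600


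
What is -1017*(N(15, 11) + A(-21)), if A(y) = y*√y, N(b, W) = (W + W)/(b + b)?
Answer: -3729/5 + 21357*I*√21 ≈ -745.8 + 97870.0*I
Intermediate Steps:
N(b, W) = W/b (N(b, W) = (2*W)/((2*b)) = (2*W)*(1/(2*b)) = W/b)
A(y) = y^(3/2)
-1017*(N(15, 11) + A(-21)) = -1017*(11/15 + (-21)^(3/2)) = -1017*(11*(1/15) - 21*I*√21) = -1017*(11/15 - 21*I*√21) = -3729/5 + 21357*I*√21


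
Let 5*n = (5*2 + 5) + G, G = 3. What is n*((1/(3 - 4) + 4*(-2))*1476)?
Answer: -239112/5 ≈ -47822.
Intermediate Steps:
n = 18/5 (n = ((5*2 + 5) + 3)/5 = ((10 + 5) + 3)/5 = (15 + 3)/5 = (⅕)*18 = 18/5 ≈ 3.6000)
n*((1/(3 - 4) + 4*(-2))*1476) = 18*((1/(3 - 4) + 4*(-2))*1476)/5 = 18*((1/(-1) - 8)*1476)/5 = 18*((-1 - 8)*1476)/5 = 18*(-9*1476)/5 = (18/5)*(-13284) = -239112/5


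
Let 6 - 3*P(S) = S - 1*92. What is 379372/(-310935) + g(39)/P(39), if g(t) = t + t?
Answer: 50375842/18345165 ≈ 2.7460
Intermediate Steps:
g(t) = 2*t
P(S) = 98/3 - S/3 (P(S) = 2 - (S - 1*92)/3 = 2 - (S - 92)/3 = 2 - (-92 + S)/3 = 2 + (92/3 - S/3) = 98/3 - S/3)
379372/(-310935) + g(39)/P(39) = 379372/(-310935) + (2*39)/(98/3 - 1/3*39) = 379372*(-1/310935) + 78/(98/3 - 13) = -379372/310935 + 78/(59/3) = -379372/310935 + 78*(3/59) = -379372/310935 + 234/59 = 50375842/18345165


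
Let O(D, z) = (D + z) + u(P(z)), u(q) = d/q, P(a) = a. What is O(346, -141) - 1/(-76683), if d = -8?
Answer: 739045240/3604101 ≈ 205.06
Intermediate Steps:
u(q) = -8/q
O(D, z) = D + z - 8/z (O(D, z) = (D + z) - 8/z = D + z - 8/z)
O(346, -141) - 1/(-76683) = (346 - 141 - 8/(-141)) - 1/(-76683) = (346 - 141 - 8*(-1/141)) - 1*(-1/76683) = (346 - 141 + 8/141) + 1/76683 = 28913/141 + 1/76683 = 739045240/3604101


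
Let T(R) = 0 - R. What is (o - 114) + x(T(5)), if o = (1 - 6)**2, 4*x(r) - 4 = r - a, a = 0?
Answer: -357/4 ≈ -89.250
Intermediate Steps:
T(R) = -R
x(r) = 1 + r/4 (x(r) = 1 + (r - 1*0)/4 = 1 + (r + 0)/4 = 1 + r/4)
o = 25 (o = (-5)**2 = 25)
(o - 114) + x(T(5)) = (25 - 114) + (1 + (-1*5)/4) = -89 + (1 + (1/4)*(-5)) = -89 + (1 - 5/4) = -89 - 1/4 = -357/4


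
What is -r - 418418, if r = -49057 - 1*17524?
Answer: -351837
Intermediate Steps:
r = -66581 (r = -49057 - 17524 = -66581)
-r - 418418 = -1*(-66581) - 418418 = 66581 - 418418 = -351837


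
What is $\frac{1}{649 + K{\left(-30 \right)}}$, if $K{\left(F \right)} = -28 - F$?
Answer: $\frac{1}{651} \approx 0.0015361$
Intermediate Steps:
$\frac{1}{649 + K{\left(-30 \right)}} = \frac{1}{649 - -2} = \frac{1}{649 + \left(-28 + 30\right)} = \frac{1}{649 + 2} = \frac{1}{651}$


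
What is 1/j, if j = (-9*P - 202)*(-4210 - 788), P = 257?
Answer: 1/12569970 ≈ 7.9555e-8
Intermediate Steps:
j = 12569970 (j = (-9*257 - 202)*(-4210 - 788) = (-2313 - 202)*(-4998) = -2515*(-4998) = 12569970)
1/j = 1/12569970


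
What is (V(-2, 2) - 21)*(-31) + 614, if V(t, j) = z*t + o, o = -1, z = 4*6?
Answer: 2784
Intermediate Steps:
z = 24
V(t, j) = -1 + 24*t (V(t, j) = 24*t - 1 = -1 + 24*t)
(V(-2, 2) - 21)*(-31) + 614 = ((-1 + 24*(-2)) - 21)*(-31) + 614 = ((-1 - 48) - 21)*(-31) + 614 = (-49 - 21)*(-31) + 614 = -70*(-31) + 614 = 2170 + 614 = 2784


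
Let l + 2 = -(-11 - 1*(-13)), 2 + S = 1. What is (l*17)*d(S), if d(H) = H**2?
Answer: -68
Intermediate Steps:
S = -1 (S = -2 + 1 = -1)
l = -4 (l = -2 - (-11 - 1*(-13)) = -2 - (-11 + 13) = -2 - 1*2 = -2 - 2 = -4)
(l*17)*d(S) = -4*17*(-1)**2 = -68*1 = -68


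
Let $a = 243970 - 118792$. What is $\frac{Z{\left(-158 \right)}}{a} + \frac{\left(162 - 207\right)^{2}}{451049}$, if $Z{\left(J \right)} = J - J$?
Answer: $\frac{2025}{451049} \approx 0.0044895$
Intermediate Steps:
$Z{\left(J \right)} = 0$
$a = 125178$
$\frac{Z{\left(-158 \right)}}{a} + \frac{\left(162 - 207\right)^{2}}{451049} = \frac{0}{125178} + \frac{\left(162 - 207\right)^{2}}{451049} = 0 \cdot \frac{1}{125178} + \left(-45\right)^{2} \cdot \frac{1}{451049} = 0 + 2025 \cdot \frac{1}{451049} = 0 + \frac{2025}{451049} = \frac{2025}{451049}$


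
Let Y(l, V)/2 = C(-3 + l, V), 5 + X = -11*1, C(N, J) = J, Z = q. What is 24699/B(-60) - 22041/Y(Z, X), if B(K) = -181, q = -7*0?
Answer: 3199053/5792 ≈ 552.32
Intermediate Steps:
q = 0
Z = 0
X = -16 (X = -5 - 11*1 = -5 - 11 = -16)
Y(l, V) = 2*V
24699/B(-60) - 22041/Y(Z, X) = 24699/(-181) - 22041/(2*(-16)) = 24699*(-1/181) - 22041/(-32) = -24699/181 - 22041*(-1/32) = -24699/181 + 22041/32 = 3199053/5792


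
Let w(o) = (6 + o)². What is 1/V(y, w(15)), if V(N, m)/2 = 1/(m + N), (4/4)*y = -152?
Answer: 289/2 ≈ 144.50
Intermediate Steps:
y = -152
V(N, m) = 2/(N + m) (V(N, m) = 2/(m + N) = 2/(N + m))
1/V(y, w(15)) = 1/(2/(-152 + (6 + 15)²)) = 1/(2/(-152 + 21²)) = 1/(2/(-152 + 441)) = 1/(2/289) = 289/2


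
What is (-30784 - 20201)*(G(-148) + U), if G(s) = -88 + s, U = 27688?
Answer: -1399640220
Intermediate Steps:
(-30784 - 20201)*(G(-148) + U) = (-30784 - 20201)*((-88 - 148) + 27688) = -50985*(-236 + 27688) = -50985*27452 = -1399640220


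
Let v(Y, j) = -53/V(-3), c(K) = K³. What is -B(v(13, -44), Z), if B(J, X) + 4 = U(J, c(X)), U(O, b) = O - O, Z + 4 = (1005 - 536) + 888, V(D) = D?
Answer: 4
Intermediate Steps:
v(Y, j) = 53/3 (v(Y, j) = -53/(-3) = -53*(-⅓) = 53/3)
Z = 1353 (Z = -4 + ((1005 - 536) + 888) = -4 + (469 + 888) = -4 + 1357 = 1353)
U(O, b) = 0
B(J, X) = -4 (B(J, X) = -4 + 0 = -4)
-B(v(13, -44), Z) = -1*(-4) = 4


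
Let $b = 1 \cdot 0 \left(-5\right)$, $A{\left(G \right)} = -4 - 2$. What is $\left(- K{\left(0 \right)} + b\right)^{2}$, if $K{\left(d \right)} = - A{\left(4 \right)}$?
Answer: $36$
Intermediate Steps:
$A{\left(G \right)} = -6$
$b = 0$ ($b = 0 \left(-5\right) = 0$)
$K{\left(d \right)} = 6$ ($K{\left(d \right)} = \left(-1\right) \left(-6\right) = 6$)
$\left(- K{\left(0 \right)} + b\right)^{2} = \left(\left(-1\right) 6 + 0\right)^{2} = \left(-6 + 0\right)^{2} = \left(-6\right)^{2} = 36$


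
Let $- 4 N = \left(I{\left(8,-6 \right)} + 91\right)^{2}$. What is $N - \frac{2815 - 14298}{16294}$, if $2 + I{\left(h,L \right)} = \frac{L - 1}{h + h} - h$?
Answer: $- \frac{13530532291}{8342528} \approx -1621.9$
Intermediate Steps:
$I{\left(h,L \right)} = -2 - h + \frac{-1 + L}{2 h}$ ($I{\left(h,L \right)} = -2 - \left(h - \frac{L - 1}{h + h}\right) = -2 - \left(h - \frac{-1 + L}{2 h}\right) = -2 - h + \frac{-1 + L}{2 h}$)
$N = - \frac{1661521}{1024}$ ($N = - \frac{\left(\frac{-1 - 6 - 16 \left(2 + 8\right)}{2 \cdot 8} + 91\right)^{2}}{4} = - \frac{\left(\frac{1}{2} \cdot \frac{1}{8} \left(-1 - 6 - 16 \cdot 10\right) + 91\right)^{2}}{4} = - \frac{\left(\frac{1}{2} \cdot \frac{1}{8} \left(-1 - 6 - 160\right) + 91\right)^{2}}{4} = - \frac{\left(\frac{1}{2} \cdot \frac{1}{8} \left(-167\right) + 91\right)^{2}}{4} = - \frac{\left(- \frac{167}{16} + 91\right)^{2}}{4} = - \frac{\left(\frac{1289}{16}\right)^{2}}{4} = \left(- \frac{1}{4}\right) \frac{1661521}{256} = - \frac{1661521}{1024} \approx -1622.6$)
$N - \frac{2815 - 14298}{16294} = - \frac{1661521}{1024} - \frac{2815 - 14298}{16294} = - \frac{1661521}{1024} - \left(2815 - 14298\right) \frac{1}{16294} = - \frac{1661521}{1024} - \left(-11483\right) \frac{1}{16294} = - \frac{1661521}{1024} - - \frac{11483}{16294} = - \frac{1661521}{1024} + \frac{11483}{16294} = - \frac{13530532291}{8342528}$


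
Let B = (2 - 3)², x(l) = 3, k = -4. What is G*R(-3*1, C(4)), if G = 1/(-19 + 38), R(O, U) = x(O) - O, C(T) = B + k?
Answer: 6/19 ≈ 0.31579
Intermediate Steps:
B = 1 (B = (-1)² = 1)
C(T) = -3 (C(T) = 1 - 4 = -3)
R(O, U) = 3 - O
G = 1/19 ≈ 0.052632
G*R(-3*1, C(4)) = (3 - (-3))/19 = (3 - 1*(-3))/19 = (3 + 3)/19 = (1/19)*6 = 6/19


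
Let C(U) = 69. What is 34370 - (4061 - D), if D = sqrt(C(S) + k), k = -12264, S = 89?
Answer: 30309 + 3*I*sqrt(1355) ≈ 30309.0 + 110.43*I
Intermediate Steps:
D = 3*I*sqrt(1355) (D = sqrt(69 - 12264) = sqrt(-12195) = 3*I*sqrt(1355) ≈ 110.43*I)
34370 - (4061 - D) = 34370 - (4061 - 3*I*sqrt(1355)) = 34370 + (-4061 + 3*I*sqrt(1355)) = 30309 + 3*I*sqrt(1355)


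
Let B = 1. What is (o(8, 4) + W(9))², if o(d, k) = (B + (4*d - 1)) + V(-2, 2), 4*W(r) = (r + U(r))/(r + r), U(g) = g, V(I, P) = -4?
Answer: 12769/16 ≈ 798.06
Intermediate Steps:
W(r) = ¼ (W(r) = ((r + r)/(r + r))/4 = ((2*r)/((2*r)))/4 = ((2*r)*(1/(2*r)))/4 = (¼)*1 = ¼)
o(d, k) = -4 + 4*d (o(d, k) = (1 + (4*d - 1)) - 4 = (1 + (-1 + 4*d)) - 4 = 4*d - 4 = -4 + 4*d)
(o(8, 4) + W(9))² = ((-4 + 4*8) + ¼)² = ((-4 + 32) + ¼)² = (28 + ¼)² = (113/4)² = 12769/16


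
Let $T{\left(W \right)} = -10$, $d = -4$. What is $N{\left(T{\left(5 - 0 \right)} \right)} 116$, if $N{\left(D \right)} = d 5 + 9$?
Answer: $-1276$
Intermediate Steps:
$N{\left(D \right)} = -11$ ($N{\left(D \right)} = \left(-4\right) 5 + 9 = -20 + 9 = -11$)
$N{\left(T{\left(5 - 0 \right)} \right)} 116 = \left(-11\right) 116 = -1276$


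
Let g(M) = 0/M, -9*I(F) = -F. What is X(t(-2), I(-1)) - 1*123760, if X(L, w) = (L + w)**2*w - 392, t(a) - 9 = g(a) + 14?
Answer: -90549244/729 ≈ -1.2421e+5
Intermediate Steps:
I(F) = F/9 (I(F) = -(-1)*F/9 = F/9)
g(M) = 0
t(a) = 23 (t(a) = 9 + (0 + 14) = 9 + 14 = 23)
X(L, w) = -392 + w*(L + w)**2 (X(L, w) = w*(L + w)**2 - 392 = -392 + w*(L + w)**2)
X(t(-2), I(-1)) - 1*123760 = (-392 + ((1/9)*(-1))*(23 + (1/9)*(-1))**2) - 1*123760 = (-392 - (23 - 1/9)**2/9) - 123760 = (-392 - (206/9)**2/9) - 123760 = (-392 - 1/9*42436/81) - 123760 = (-392 - 42436/729) - 123760 = -328204/729 - 123760 = -90549244/729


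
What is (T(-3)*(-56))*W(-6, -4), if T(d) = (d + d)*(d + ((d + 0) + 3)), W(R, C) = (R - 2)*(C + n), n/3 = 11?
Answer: 233856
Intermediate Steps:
n = 33 (n = 3*11 = 33)
W(R, C) = (-2 + R)*(33 + C) (W(R, C) = (R - 2)*(C + 33) = (-2 + R)*(33 + C))
T(d) = 2*d*(3 + 2*d) (T(d) = (2*d)*(d + (d + 3)) = (2*d)*(d + (3 + d)) = (2*d)*(3 + 2*d) = 2*d*(3 + 2*d))
(T(-3)*(-56))*W(-6, -4) = ((2*(-3)*(3 + 2*(-3)))*(-56))*(-66 - 2*(-4) + 33*(-6) - 4*(-6)) = ((2*(-3)*(3 - 6))*(-56))*(-66 + 8 - 198 + 24) = ((2*(-3)*(-3))*(-56))*(-232) = (18*(-56))*(-232) = -1008*(-232) = 233856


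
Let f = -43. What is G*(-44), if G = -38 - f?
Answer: -220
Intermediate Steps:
G = 5 (G = -38 - 1*(-43) = -38 + 43 = 5)
G*(-44) = 5*(-44) = -220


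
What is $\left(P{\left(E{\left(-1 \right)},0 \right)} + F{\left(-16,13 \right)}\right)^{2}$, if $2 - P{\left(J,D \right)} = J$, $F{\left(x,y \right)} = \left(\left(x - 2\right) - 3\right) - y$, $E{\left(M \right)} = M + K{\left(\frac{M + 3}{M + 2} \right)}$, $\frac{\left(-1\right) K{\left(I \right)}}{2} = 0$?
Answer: $961$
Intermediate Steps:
$K{\left(I \right)} = 0$ ($K{\left(I \right)} = \left(-2\right) 0 = 0$)
$E{\left(M \right)} = M$ ($E{\left(M \right)} = M + 0 = M$)
$F{\left(x,y \right)} = -5 + x - y$ ($F{\left(x,y \right)} = \left(\left(-2 + x\right) - 3\right) - y = \left(-5 + x\right) - y = -5 + x - y$)
$P{\left(J,D \right)} = 2 - J$
$\left(P{\left(E{\left(-1 \right)},0 \right)} + F{\left(-16,13 \right)}\right)^{2} = \left(\left(2 - -1\right) - 34\right)^{2} = \left(\left(2 + 1\right) - 34\right)^{2} = \left(3 - 34\right)^{2} = \left(-31\right)^{2} = 961$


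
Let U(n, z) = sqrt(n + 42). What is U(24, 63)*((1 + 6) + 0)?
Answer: 7*sqrt(66) ≈ 56.868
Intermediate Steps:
U(n, z) = sqrt(42 + n)
U(24, 63)*((1 + 6) + 0) = sqrt(42 + 24)*((1 + 6) + 0) = sqrt(66)*(7 + 0) = sqrt(66)*7 = 7*sqrt(66)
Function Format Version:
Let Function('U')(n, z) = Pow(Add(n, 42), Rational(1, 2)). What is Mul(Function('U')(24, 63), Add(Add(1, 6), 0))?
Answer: Mul(7, Pow(66, Rational(1, 2))) ≈ 56.868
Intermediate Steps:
Function('U')(n, z) = Pow(Add(42, n), Rational(1, 2))
Mul(Function('U')(24, 63), Add(Add(1, 6), 0)) = Mul(Pow(Add(42, 24), Rational(1, 2)), Add(Add(1, 6), 0)) = Mul(Pow(66, Rational(1, 2)), Add(7, 0)) = Mul(Pow(66, Rational(1, 2)), 7) = Mul(7, Pow(66, Rational(1, 2)))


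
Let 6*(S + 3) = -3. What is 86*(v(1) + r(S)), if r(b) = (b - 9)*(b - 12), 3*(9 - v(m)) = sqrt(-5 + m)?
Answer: 34873/2 - 172*I/3 ≈ 17437.0 - 57.333*I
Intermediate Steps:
S = -7/2 (S = -3 + (1/6)*(-3) = -3 - 1/2 = -7/2 ≈ -3.5000)
v(m) = 9 - sqrt(-5 + m)/3
r(b) = (-12 + b)*(-9 + b) (r(b) = (-9 + b)*(-12 + b) = (-12 + b)*(-9 + b))
86*(v(1) + r(S)) = 86*((9 - sqrt(-5 + 1)/3) + (108 + (-7/2)**2 - 21*(-7/2))) = 86*((9 - 2*I/3) + (108 + 49/4 + 147/2)) = 86*((9 - 2*I/3) + 775/4) = 86*(811/4 - 2*I/3) = 34873/2 - 172*I/3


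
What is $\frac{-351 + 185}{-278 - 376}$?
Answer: $\frac{83}{327} \approx 0.25382$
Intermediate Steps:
$\frac{-351 + 185}{-278 - 376} = - \frac{166}{-654} = \left(-166\right) \left(- \frac{1}{654}\right) = \frac{83}{327}$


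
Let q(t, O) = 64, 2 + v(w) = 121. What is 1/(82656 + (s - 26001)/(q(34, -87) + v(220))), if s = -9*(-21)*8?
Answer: 61/5033853 ≈ 1.2118e-5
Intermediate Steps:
v(w) = 119 (v(w) = -2 + 121 = 119)
s = 1512 (s = 189*8 = 1512)
1/(82656 + (s - 26001)/(q(34, -87) + v(220))) = 1/(82656 + (1512 - 26001)/(64 + 119)) = 1/(82656 - 24489/183) = 1/(82656 - 24489*1/183) = 1/(82656 - 8163/61) = 1/(5033853/61) = 61/5033853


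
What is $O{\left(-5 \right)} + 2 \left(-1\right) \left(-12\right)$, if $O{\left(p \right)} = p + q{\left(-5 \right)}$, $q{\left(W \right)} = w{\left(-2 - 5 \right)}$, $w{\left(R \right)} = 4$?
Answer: $23$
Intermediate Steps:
$q{\left(W \right)} = 4$
$O{\left(p \right)} = 4 + p$ ($O{\left(p \right)} = p + 4 = 4 + p$)
$O{\left(-5 \right)} + 2 \left(-1\right) \left(-12\right) = \left(4 - 5\right) + 2 \left(-1\right) \left(-12\right) = -1 - -24 = -1 + 24 = 23$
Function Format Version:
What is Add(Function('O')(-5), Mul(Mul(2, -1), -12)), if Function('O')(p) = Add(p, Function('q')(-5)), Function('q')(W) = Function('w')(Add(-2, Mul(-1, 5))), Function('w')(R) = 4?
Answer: 23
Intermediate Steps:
Function('q')(W) = 4
Function('O')(p) = Add(4, p) (Function('O')(p) = Add(p, 4) = Add(4, p))
Add(Function('O')(-5), Mul(Mul(2, -1), -12)) = Add(Add(4, -5), Mul(Mul(2, -1), -12)) = Add(-1, Mul(-2, -12)) = Add(-1, 24) = 23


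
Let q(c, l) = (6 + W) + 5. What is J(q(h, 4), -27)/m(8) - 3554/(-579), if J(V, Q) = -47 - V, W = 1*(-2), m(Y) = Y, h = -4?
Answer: -499/579 ≈ -0.86183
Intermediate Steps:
W = -2
q(c, l) = 9 (q(c, l) = (6 - 2) + 5 = 4 + 5 = 9)
J(q(h, 4), -27)/m(8) - 3554/(-579) = (-47 - 1*9)/8 - 3554/(-579) = (-47 - 9)*(1/8) - 3554*(-1/579) = -56*1/8 + 3554/579 = -7 + 3554/579 = -499/579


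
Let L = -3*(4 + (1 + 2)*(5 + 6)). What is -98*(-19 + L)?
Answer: 12740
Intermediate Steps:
L = -111 (L = -3*(4 + 3*11) = -3*(4 + 33) = -3*37 = -111)
-98*(-19 + L) = -98*(-19 - 111) = -98*(-130) = 12740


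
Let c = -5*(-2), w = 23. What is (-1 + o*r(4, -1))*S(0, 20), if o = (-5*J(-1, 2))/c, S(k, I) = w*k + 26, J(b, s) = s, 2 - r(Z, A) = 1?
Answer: -52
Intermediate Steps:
r(Z, A) = 1 (r(Z, A) = 2 - 1*1 = 2 - 1 = 1)
S(k, I) = 26 + 23*k (S(k, I) = 23*k + 26 = 26 + 23*k)
c = 10
o = -1 (o = -5*2/10 = -10*⅒ = -1)
(-1 + o*r(4, -1))*S(0, 20) = (-1 - 1*1)*(26 + 23*0) = (-1 - 1)*(26 + 0) = -2*26 = -52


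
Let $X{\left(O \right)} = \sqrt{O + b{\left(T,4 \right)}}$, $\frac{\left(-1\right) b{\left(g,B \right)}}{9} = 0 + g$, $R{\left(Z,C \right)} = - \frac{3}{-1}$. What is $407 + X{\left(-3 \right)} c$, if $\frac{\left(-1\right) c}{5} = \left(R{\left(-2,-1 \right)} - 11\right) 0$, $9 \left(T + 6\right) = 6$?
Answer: $407$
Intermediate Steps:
$T = - \frac{16}{3}$ ($T = -6 + \frac{1}{9} \cdot 6 = -6 + \frac{2}{3} = - \frac{16}{3} \approx -5.3333$)
$R{\left(Z,C \right)} = 3$ ($R{\left(Z,C \right)} = \left(-3\right) \left(-1\right) = 3$)
$c = 0$ ($c = - 5 \left(3 - 11\right) 0 = - 5 \left(\left(-8\right) 0\right) = \left(-5\right) 0 = 0$)
$b{\left(g,B \right)} = - 9 g$ ($b{\left(g,B \right)} = - 9 \left(0 + g\right) = - 9 g$)
$X{\left(O \right)} = \sqrt{48 + O}$ ($X{\left(O \right)} = \sqrt{O - -48} = \sqrt{O + 48} = \sqrt{48 + O}$)
$407 + X{\left(-3 \right)} c = 407 + \sqrt{48 - 3} \cdot 0 = 407 + \sqrt{45} \cdot 0 = 407 + 3 \sqrt{5} \cdot 0 = 407 + 0 = 407$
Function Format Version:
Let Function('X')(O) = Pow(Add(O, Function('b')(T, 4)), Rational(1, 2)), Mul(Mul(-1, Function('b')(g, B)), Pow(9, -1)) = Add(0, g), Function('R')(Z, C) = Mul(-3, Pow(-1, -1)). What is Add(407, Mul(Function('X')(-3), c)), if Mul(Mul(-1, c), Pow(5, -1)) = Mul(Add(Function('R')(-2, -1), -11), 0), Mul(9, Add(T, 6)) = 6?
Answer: 407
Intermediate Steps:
T = Rational(-16, 3) (T = Add(-6, Mul(Rational(1, 9), 6)) = Add(-6, Rational(2, 3)) = Rational(-16, 3) ≈ -5.3333)
Function('R')(Z, C) = 3 (Function('R')(Z, C) = Mul(-3, -1) = 3)
c = 0 (c = Mul(-5, Mul(Add(3, -11), 0)) = Mul(-5, Mul(-8, 0)) = Mul(-5, 0) = 0)
Function('b')(g, B) = Mul(-9, g) (Function('b')(g, B) = Mul(-9, Add(0, g)) = Mul(-9, g))
Function('X')(O) = Pow(Add(48, O), Rational(1, 2)) (Function('X')(O) = Pow(Add(O, Mul(-9, Rational(-16, 3))), Rational(1, 2)) = Pow(Add(O, 48), Rational(1, 2)) = Pow(Add(48, O), Rational(1, 2)))
Add(407, Mul(Function('X')(-3), c)) = Add(407, Mul(Pow(Add(48, -3), Rational(1, 2)), 0)) = Add(407, Mul(Pow(45, Rational(1, 2)), 0)) = Add(407, Mul(Mul(3, Pow(5, Rational(1, 2))), 0)) = Add(407, 0) = 407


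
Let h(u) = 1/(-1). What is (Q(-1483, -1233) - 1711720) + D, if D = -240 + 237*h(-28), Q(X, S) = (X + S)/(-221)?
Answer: -378392821/221 ≈ -1.7122e+6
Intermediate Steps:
h(u) = -1
Q(X, S) = -S/221 - X/221 (Q(X, S) = (S + X)*(-1/221) = -S/221 - X/221)
D = -477 (D = -240 + 237*(-1) = -240 - 237 = -477)
(Q(-1483, -1233) - 1711720) + D = ((-1/221*(-1233) - 1/221*(-1483)) - 1711720) - 477 = ((1233/221 + 1483/221) - 1711720) - 477 = (2716/221 - 1711720) - 477 = -378287404/221 - 477 = -378392821/221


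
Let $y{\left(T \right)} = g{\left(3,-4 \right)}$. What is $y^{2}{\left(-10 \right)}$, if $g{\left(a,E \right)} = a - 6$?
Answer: $9$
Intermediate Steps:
$g{\left(a,E \right)} = -6 + a$ ($g{\left(a,E \right)} = a - 6 = -6 + a$)
$y{\left(T \right)} = -3$ ($y{\left(T \right)} = -6 + 3 = -3$)
$y^{2}{\left(-10 \right)} = \left(-3\right)^{2} = 9$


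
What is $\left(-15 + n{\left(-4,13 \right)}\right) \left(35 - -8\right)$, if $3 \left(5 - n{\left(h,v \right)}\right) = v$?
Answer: $- \frac{1849}{3} \approx -616.33$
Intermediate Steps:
$n{\left(h,v \right)} = 5 - \frac{v}{3}$
$\left(-15 + n{\left(-4,13 \right)}\right) \left(35 - -8\right) = \left(-15 + \left(5 - \frac{13}{3}\right)\right) \left(35 - -8\right) = \left(-15 + \left(5 - \frac{13}{3}\right)\right) \left(35 + 8\right) = \left(-15 + \frac{2}{3}\right) 43 = \left(- \frac{43}{3}\right) 43 = - \frac{1849}{3}$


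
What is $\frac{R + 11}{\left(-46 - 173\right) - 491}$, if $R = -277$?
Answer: $\frac{133}{355} \approx 0.37465$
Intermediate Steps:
$\frac{R + 11}{\left(-46 - 173\right) - 491} = \frac{-277 + 11}{\left(-46 - 173\right) - 491} = - \frac{266}{-219 - 491} = - \frac{266}{-710} = \left(-266\right) \left(- \frac{1}{710}\right) = \frac{133}{355}$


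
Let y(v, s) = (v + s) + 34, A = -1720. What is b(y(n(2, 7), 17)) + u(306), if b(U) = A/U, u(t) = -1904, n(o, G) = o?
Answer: -102632/53 ≈ -1936.5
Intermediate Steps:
y(v, s) = 34 + s + v (y(v, s) = (s + v) + 34 = 34 + s + v)
b(U) = -1720/U
b(y(n(2, 7), 17)) + u(306) = -1720/(34 + 17 + 2) - 1904 = -1720/53 - 1904 = -102632/53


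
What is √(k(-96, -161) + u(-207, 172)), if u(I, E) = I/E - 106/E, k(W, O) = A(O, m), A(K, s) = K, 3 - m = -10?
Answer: I*√1204215/86 ≈ 12.76*I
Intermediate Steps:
m = 13 (m = 3 - 1*(-10) = 3 + 10 = 13)
k(W, O) = O
u(I, E) = -106/E + I/E
√(k(-96, -161) + u(-207, 172)) = √(-161 + (-106 - 207)/172) = √(-161 + (1/172)*(-313)) = √(-161 - 313/172) = √(-28005/172) = I*√1204215/86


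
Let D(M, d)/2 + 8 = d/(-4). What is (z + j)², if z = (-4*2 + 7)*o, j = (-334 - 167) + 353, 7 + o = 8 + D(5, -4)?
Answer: 18225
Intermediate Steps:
D(M, d) = -16 - d/2 (D(M, d) = -16 + 2*(d/(-4)) = -16 + 2*(d*(-¼)) = -16 + 2*(-d/4) = -16 - d/2)
o = -13 (o = -7 + (8 + (-16 - ½*(-4))) = -7 + (8 + (-16 + 2)) = -7 + (8 - 14) = -7 - 6 = -13)
j = -148 (j = -501 + 353 = -148)
z = 13 (z = (-4*2 + 7)*(-13) = (-8 + 7)*(-13) = -1*(-13) = 13)
(z + j)² = (13 - 148)² = (-135)² = 18225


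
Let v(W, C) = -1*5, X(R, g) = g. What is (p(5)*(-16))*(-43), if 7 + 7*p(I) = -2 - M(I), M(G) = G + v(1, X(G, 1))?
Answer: -6192/7 ≈ -884.57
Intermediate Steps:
v(W, C) = -5
M(G) = -5 + G (M(G) = G - 5 = -5 + G)
p(I) = -4/7 - I/7 (p(I) = -1 + (-2 - (-5 + I))/7 = -1 + (-2 + (5 - I))/7 = -1 + (3 - I)/7 = -1 + (3/7 - I/7) = -4/7 - I/7)
(p(5)*(-16))*(-43) = ((-4/7 - ⅐*5)*(-16))*(-43) = ((-4/7 - 5/7)*(-16))*(-43) = -9/7*(-16)*(-43) = (144/7)*(-43) = -6192/7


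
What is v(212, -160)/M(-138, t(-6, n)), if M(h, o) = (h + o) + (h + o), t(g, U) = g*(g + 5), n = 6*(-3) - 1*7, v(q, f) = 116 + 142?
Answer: -43/44 ≈ -0.97727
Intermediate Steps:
v(q, f) = 258
n = -25 (n = -18 - 7 = -25)
t(g, U) = g*(5 + g)
M(h, o) = 2*h + 2*o
v(212, -160)/M(-138, t(-6, n)) = 258/(2*(-138) + 2*(-6*(5 - 6))) = 258/(-276 + 2*(-6*(-1))) = 258/(-276 + 2*6) = 258/(-276 + 12) = 258/(-264) = 258*(-1/264) = -43/44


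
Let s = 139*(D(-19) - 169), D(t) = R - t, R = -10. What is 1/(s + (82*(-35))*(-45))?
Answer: 1/106910 ≈ 9.3537e-6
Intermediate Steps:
D(t) = -10 - t
s = -22240 (s = 139*((-10 - 1*(-19)) - 169) = 139*((-10 + 19) - 169) = 139*(9 - 169) = 139*(-160) = -22240)
1/(s + (82*(-35))*(-45)) = 1/(-22240 + (82*(-35))*(-45)) = 1/(-22240 - 2870*(-45)) = 1/(-22240 + 129150) = 1/106910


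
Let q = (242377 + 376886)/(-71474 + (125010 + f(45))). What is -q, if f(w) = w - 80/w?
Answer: -5573367/482213 ≈ -11.558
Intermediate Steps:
f(w) = w - 80/w
q = 5573367/482213 (q = (242377 + 376886)/(-71474 + (125010 + (45 - 80/45))) = 619263/(-71474 + (125010 + (45 - 80*1/45))) = 619263/(-71474 + (125010 + (45 - 16/9))) = 619263/(-71474 + (125010 + 389/9)) = 619263/(-71474 + 1125479/9) = 619263/(482213/9) = 619263*(9/482213) = 5573367/482213 ≈ 11.558)
-q = -1*5573367/482213 = -5573367/482213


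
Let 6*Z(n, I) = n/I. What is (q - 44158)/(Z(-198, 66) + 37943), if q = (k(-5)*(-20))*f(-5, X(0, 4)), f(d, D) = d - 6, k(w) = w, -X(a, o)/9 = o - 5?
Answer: -30172/25295 ≈ -1.1928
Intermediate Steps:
X(a, o) = 45 - 9*o (X(a, o) = -9*(o - 5) = -9*(-5 + o) = 45 - 9*o)
f(d, D) = -6 + d
q = -1100 (q = (-5*(-20))*(-6 - 5) = 100*(-11) = -1100)
Z(n, I) = n/(6*I) (Z(n, I) = (n/I)/6 = n/(6*I))
(q - 44158)/(Z(-198, 66) + 37943) = (-1100 - 44158)/((⅙)*(-198)/66 + 37943) = -45258/((⅙)*(-198)*(1/66) + 37943) = -45258/(-½ + 37943) = -45258/75885/2 = -45258*2/75885 = -30172/25295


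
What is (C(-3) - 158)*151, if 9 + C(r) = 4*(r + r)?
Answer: -28841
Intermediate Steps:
C(r) = -9 + 8*r (C(r) = -9 + 4*(r + r) = -9 + 4*(2*r) = -9 + 8*r)
(C(-3) - 158)*151 = ((-9 + 8*(-3)) - 158)*151 = ((-9 - 24) - 158)*151 = (-33 - 158)*151 = -191*151 = -28841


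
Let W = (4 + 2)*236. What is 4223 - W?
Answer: 2807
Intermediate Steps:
W = 1416 (W = 6*236 = 1416)
4223 - W = 4223 - 1*1416 = 4223 - 1416 = 2807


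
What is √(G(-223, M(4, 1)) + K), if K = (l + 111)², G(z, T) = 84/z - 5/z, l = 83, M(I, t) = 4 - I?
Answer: √1871583027/223 ≈ 194.00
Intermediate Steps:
G(z, T) = 79/z
K = 37636 (K = (83 + 111)² = 194² = 37636)
√(G(-223, M(4, 1)) + K) = √(79/(-223) + 37636) = √(79*(-1/223) + 37636) = √(-79/223 + 37636) = √(8392749/223) = √1871583027/223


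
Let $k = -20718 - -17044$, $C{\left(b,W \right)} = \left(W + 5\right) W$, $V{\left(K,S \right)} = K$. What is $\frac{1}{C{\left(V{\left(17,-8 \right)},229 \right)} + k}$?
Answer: $\frac{1}{49912} \approx 2.0035 \cdot 10^{-5}$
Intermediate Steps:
$C{\left(b,W \right)} = W \left(5 + W\right)$ ($C{\left(b,W \right)} = \left(5 + W\right) W = W \left(5 + W\right)$)
$k = -3674$ ($k = -20718 + 17044 = -3674$)
$\frac{1}{C{\left(V{\left(17,-8 \right)},229 \right)} + k} = \frac{1}{229 \left(5 + 229\right) - 3674} = \frac{1}{229 \cdot 234 - 3674} = \frac{1}{53586 - 3674} = \frac{1}{49912}$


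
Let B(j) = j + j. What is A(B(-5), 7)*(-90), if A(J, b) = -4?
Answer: 360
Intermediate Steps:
B(j) = 2*j
A(B(-5), 7)*(-90) = -4*(-90) = 360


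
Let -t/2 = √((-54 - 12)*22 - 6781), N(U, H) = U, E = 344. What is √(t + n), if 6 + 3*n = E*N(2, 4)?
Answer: √(2046 - 18*I*√8233)/3 ≈ 16.097 - 5.6369*I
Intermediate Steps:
n = 682/3 (n = -2 + (344*2)/3 = -2 + (⅓)*688 = -2 + 688/3 = 682/3 ≈ 227.33)
t = -2*I*√8233 (t = -2*√((-54 - 12)*22 - 6781) = -2*√(-66*22 - 6781) = -2*√(-1452 - 6781) = -2*I*√8233 ≈ -181.47*I)
√(t + n) = √(-2*I*√8233 + 682/3) = √(682/3 - 2*I*√8233)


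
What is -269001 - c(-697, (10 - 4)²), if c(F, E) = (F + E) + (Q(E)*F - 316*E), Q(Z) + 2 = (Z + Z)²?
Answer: 3354890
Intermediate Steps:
Q(Z) = -2 + 4*Z² (Q(Z) = -2 + (Z + Z)² = -2 + (2*Z)² = -2 + 4*Z²)
c(F, E) = F - 315*E + F*(-2 + 4*E²) (c(F, E) = (F + E) + ((-2 + 4*E²)*F - 316*E) = (E + F) + (F*(-2 + 4*E²) - 316*E) = (E + F) + (-316*E + F*(-2 + 4*E²)) = F - 315*E + F*(-2 + 4*E²))
-269001 - c(-697, (10 - 4)²) = -269001 - (-1*(-697) - 315*(10 - 4)² + 4*(-697)*((10 - 4)²)²) = -269001 - (697 - 315*6² + 4*(-697)*(6²)²) = -269001 - (697 - 315*36 + 4*(-697)*36²) = -269001 - (697 - 11340 + 4*(-697)*1296) = -269001 - (697 - 11340 - 3613248) = -269001 - 1*(-3623891) = -269001 + 3623891 = 3354890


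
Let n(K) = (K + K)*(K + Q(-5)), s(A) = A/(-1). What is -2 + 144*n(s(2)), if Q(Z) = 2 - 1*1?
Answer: 574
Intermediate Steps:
s(A) = -A (s(A) = A*(-1) = -A)
Q(Z) = 1 (Q(Z) = 2 - 1 = 1)
n(K) = 2*K*(1 + K) (n(K) = (K + K)*(K + 1) = (2*K)*(1 + K) = 2*K*(1 + K))
-2 + 144*n(s(2)) = -2 + 144*(2*(-1*2)*(1 - 1*2)) = -2 + 144*(2*(-2)*(1 - 2)) = -2 + 144*(2*(-2)*(-1)) = -2 + 144*4 = -2 + 576 = 574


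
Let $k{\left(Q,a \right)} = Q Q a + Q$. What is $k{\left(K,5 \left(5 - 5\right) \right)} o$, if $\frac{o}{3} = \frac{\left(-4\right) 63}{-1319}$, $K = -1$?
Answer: $- \frac{756}{1319} \approx -0.57316$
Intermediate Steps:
$k{\left(Q,a \right)} = Q + a Q^{2}$ ($k{\left(Q,a \right)} = Q^{2} a + Q = a Q^{2} + Q = Q + a Q^{2}$)
$o = \frac{756}{1319}$ ($o = 3 \frac{\left(-4\right) 63}{-1319} = 3 \left(\left(-252\right) \left(- \frac{1}{1319}\right)\right) = 3 \cdot \frac{252}{1319} = \frac{756}{1319} \approx 0.57316$)
$k{\left(K,5 \left(5 - 5\right) \right)} o = - (1 - 5 \left(5 - 5\right)) \frac{756}{1319} = - (1 - 5 \cdot 0) \frac{756}{1319} = - (1 - 0) \frac{756}{1319} = - (1 + 0) \frac{756}{1319} = \left(-1\right) 1 \cdot \frac{756}{1319} = \left(-1\right) \frac{756}{1319} = - \frac{756}{1319}$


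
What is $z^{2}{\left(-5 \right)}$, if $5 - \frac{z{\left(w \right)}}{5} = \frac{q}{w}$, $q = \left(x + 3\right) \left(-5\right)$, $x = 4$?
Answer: $100$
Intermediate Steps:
$q = -35$ ($q = \left(4 + 3\right) \left(-5\right) = 7 \left(-5\right) = -35$)
$z{\left(w \right)} = 25 + \frac{175}{w}$ ($z{\left(w \right)} = 25 - 5 \left(- \frac{35}{w}\right) = 25 + \frac{175}{w}$)
$z^{2}{\left(-5 \right)} = \left(25 + \frac{175}{-5}\right)^{2} = \left(25 + 175 \left(- \frac{1}{5}\right)\right)^{2} = \left(25 - 35\right)^{2} = \left(-10\right)^{2} = 100$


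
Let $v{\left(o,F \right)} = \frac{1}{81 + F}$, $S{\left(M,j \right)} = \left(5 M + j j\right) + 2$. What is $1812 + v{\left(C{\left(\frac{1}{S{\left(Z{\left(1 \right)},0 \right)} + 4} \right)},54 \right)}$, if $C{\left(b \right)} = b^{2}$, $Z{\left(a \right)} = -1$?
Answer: $\frac{244621}{135} \approx 1812.0$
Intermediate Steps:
$S{\left(M,j \right)} = 2 + j^{2} + 5 M$ ($S{\left(M,j \right)} = \left(5 M + j^{2}\right) + 2 = \left(j^{2} + 5 M\right) + 2 = 2 + j^{2} + 5 M$)
$1812 + v{\left(C{\left(\frac{1}{S{\left(Z{\left(1 \right)},0 \right)} + 4} \right)},54 \right)} = 1812 + \frac{1}{81 + 54} = 1812 + \frac{1}{135} = \frac{244621}{135}$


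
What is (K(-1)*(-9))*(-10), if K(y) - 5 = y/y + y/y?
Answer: 630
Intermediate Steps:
K(y) = 7 (K(y) = 5 + (y/y + y/y) = 5 + (1 + 1) = 5 + 2 = 7)
(K(-1)*(-9))*(-10) = (7*(-9))*(-10) = -63*(-10) = 630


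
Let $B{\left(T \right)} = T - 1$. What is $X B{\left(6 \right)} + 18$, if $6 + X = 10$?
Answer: $38$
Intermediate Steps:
$X = 4$ ($X = -6 + 10 = 4$)
$B{\left(T \right)} = -1 + T$ ($B{\left(T \right)} = T - 1 = -1 + T$)
$X B{\left(6 \right)} + 18 = 4 \left(-1 + 6\right) + 18 = 4 \cdot 5 + 18 = 20 + 18 = 38$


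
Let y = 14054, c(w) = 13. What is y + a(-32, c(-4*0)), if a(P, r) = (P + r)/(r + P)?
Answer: 14055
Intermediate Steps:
a(P, r) = 1 (a(P, r) = (P + r)/(P + r) = 1)
y + a(-32, c(-4*0)) = 14054 + 1 = 14055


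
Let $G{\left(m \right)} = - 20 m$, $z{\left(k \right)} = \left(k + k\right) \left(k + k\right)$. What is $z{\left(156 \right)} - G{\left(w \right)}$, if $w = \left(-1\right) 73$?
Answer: $95884$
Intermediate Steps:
$z{\left(k \right)} = 4 k^{2}$ ($z{\left(k \right)} = 2 k 2 k = 4 k^{2}$)
$w = -73$
$z{\left(156 \right)} - G{\left(w \right)} = 4 \cdot 156^{2} - \left(-20\right) \left(-73\right) = 4 \cdot 24336 - 1460 = 97344 - 1460 = 95884$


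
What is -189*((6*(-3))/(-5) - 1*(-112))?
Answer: -109242/5 ≈ -21848.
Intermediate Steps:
-189*((6*(-3))/(-5) - 1*(-112)) = -189*(-18*(-1/5) + 112) = -189*(18/5 + 112) = -189*578/5 = -109242/5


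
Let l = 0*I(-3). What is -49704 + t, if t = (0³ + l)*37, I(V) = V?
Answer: -49704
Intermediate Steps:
l = 0 (l = 0*(-3) = 0)
t = 0 (t = (0³ + 0)*37 = (0 + 0)*37 = 0*37 = 0)
-49704 + t = -49704 + 0 = -49704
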